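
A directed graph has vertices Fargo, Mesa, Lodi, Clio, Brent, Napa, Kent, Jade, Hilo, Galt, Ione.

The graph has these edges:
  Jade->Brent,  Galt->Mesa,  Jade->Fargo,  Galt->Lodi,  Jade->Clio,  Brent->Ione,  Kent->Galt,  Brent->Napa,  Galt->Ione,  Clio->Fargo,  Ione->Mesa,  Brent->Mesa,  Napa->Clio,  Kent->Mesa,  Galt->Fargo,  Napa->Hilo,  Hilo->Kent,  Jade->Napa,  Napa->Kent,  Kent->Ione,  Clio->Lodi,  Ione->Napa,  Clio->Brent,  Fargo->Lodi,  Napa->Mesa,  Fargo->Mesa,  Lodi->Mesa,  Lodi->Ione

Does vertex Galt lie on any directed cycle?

Yes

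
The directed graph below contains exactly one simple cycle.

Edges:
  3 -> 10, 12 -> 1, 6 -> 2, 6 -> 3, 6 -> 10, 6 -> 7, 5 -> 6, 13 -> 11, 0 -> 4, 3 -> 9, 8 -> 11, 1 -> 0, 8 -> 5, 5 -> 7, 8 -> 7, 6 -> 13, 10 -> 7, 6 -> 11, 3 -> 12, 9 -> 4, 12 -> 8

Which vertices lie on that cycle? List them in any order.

DFS with gray/black marking from 6:
6 gray
  10 gray
    7 gray
    7 black
  10 black
  3 gray
    9 gray
      4 gray
      4 black
    9 black
    12 gray
      8 gray
        8→7: 7 black — skip
        5 gray
          5→7: 7 black — skip
          5→6: 6 is gray → back edge
Back edge closes the cycle 6 → 3 → 12 → 8 → 5 → 6; its vertices are {3, 5, 6, 8, 12}.

3, 5, 6, 8, 12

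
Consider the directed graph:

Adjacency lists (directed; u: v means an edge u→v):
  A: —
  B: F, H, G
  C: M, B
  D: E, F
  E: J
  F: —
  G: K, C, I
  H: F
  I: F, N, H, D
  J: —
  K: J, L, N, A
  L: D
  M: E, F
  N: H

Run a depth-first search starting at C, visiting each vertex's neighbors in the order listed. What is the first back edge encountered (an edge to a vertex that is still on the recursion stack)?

G->C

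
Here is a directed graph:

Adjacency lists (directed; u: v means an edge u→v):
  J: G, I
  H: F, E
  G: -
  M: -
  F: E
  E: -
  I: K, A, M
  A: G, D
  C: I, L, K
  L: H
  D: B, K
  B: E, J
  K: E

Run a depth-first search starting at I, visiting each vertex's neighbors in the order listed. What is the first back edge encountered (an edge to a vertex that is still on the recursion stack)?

J->I

DFS from I (visiting each vertex's neighbors in the order listed); mark gray on enter, black on exit:
I gray
  K gray
    E gray
    E black
  K black
  A gray
    G gray
    G black
    D gray
      B gray
        B→E: E black — skip
        J gray
          J→G: G black — skip
          J→I: I is gray → back edge
First back edge: J → I.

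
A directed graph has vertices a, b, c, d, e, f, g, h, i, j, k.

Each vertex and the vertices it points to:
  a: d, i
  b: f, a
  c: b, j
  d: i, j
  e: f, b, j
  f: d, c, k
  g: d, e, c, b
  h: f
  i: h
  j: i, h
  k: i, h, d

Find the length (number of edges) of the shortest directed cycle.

3

For each vertex v, BFS finds the shortest path from v back to v.
The shortest such closed walk is b → f → c → b, length 3.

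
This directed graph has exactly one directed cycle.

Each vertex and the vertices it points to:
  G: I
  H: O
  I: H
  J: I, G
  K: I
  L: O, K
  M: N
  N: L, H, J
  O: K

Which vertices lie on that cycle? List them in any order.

DFS with gray/black marking from O:
O gray
  K gray
    I gray
      H gray
        H→O: O is gray → back edge
Back edge closes the cycle O → K → I → H → O; its vertices are {H, I, K, O}.

H, I, K, O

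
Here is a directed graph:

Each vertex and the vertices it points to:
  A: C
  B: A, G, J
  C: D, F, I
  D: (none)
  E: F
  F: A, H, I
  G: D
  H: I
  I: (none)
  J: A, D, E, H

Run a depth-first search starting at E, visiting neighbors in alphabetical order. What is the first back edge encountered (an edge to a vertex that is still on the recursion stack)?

C->F

DFS from E (visiting neighbors in alphabetical order); mark gray on enter, black on exit:
E gray
  F gray
    A gray
      C gray
        D gray
        D black
        C→F: F is gray → back edge
First back edge: C → F.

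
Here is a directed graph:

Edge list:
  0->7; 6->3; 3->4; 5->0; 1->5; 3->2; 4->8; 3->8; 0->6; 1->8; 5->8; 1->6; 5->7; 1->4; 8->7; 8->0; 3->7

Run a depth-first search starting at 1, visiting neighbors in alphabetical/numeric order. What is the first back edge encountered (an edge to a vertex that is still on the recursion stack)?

3->4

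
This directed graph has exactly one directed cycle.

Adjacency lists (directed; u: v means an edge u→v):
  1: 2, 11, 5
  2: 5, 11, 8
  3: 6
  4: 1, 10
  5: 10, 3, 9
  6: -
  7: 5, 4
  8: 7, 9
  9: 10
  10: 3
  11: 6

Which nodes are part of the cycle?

DFS with gray/black marking from 7:
7 gray
  5 gray
    10 gray
      3 gray
        6 gray
        6 black
      3 black
    10 black
    5→3: 3 black — skip
    9 gray
      9→10: 10 black — skip
    9 black
  5 black
  4 gray
    1 gray
      2 gray
        2→5: 5 black — skip
        11 gray
          11→6: 6 black — skip
        11 black
        8 gray
          8→7: 7 is gray → back edge
Back edge closes the cycle 7 → 4 → 1 → 2 → 8 → 7; its vertices are {1, 2, 4, 7, 8}.

1, 2, 4, 7, 8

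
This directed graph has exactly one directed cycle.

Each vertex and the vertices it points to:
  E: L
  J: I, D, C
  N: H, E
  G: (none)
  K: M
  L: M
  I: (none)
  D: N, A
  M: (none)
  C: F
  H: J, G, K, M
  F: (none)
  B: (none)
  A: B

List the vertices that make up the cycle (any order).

D, H, J, N

DFS with gray/black marking from D:
D gray
  N gray
    H gray
      J gray
        I gray
        I black
        J→D: D is gray → back edge
Back edge closes the cycle D → N → H → J → D; its vertices are {D, H, J, N}.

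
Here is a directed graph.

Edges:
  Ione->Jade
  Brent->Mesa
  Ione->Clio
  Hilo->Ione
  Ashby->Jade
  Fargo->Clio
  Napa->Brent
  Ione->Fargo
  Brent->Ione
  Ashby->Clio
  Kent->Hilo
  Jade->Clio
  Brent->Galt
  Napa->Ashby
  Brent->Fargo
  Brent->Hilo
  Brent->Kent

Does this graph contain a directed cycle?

No

DFS with white/gray/black marking, starting from Fargo:
Fargo gray
  Clio gray
  Clio black
Fargo black
Brent gray
  Galt gray
  Galt black
  Hilo gray
    Ione gray
      Ione→Clio: Clio black — skip
      Jade gray
        Jade→Clio: Clio black — skip
      Jade black
      Ione→Fargo: Fargo black — skip
    Ione black
  Hilo black
  Brent→Ione: Ione black — skip
  Mesa gray
  Mesa black
  Kent gray
    Kent→Hilo: Hilo black — skip
  Kent black
  Brent→Fargo: Fargo black — skip
Brent black
Ashby gray
  Ashby→Clio: Clio black — skip
  Ashby→Jade: Jade black — skip
Ashby black
Napa gray
  Napa→Brent: Brent black — skip
  Napa→Ashby: Ashby black — skip
Napa black
Every edge goes to a white or black vertex — no back edge, so the graph is acyclic.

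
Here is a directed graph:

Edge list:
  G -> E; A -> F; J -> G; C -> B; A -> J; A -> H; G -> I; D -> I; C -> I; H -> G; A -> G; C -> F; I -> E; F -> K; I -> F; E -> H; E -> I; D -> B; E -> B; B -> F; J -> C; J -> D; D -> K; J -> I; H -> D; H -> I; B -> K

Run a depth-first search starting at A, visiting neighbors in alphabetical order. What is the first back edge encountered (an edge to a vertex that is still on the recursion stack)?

I→E

DFS from A (visiting neighbors in alphabetical order); mark gray on enter, black on exit:
A gray
  F gray
    K gray
    K black
  F black
  G gray
    E gray
      B gray
        B→F: F black — skip
        B→K: K black — skip
      B black
      H gray
        D gray
          D→B: B black — skip
          I gray
            I→E: E is gray → back edge
First back edge: I → E.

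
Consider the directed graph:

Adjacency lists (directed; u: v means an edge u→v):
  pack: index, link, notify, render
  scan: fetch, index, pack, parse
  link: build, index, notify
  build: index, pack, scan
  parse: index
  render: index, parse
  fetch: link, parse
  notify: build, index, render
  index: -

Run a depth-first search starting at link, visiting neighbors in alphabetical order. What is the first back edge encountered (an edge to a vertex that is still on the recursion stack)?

pack→link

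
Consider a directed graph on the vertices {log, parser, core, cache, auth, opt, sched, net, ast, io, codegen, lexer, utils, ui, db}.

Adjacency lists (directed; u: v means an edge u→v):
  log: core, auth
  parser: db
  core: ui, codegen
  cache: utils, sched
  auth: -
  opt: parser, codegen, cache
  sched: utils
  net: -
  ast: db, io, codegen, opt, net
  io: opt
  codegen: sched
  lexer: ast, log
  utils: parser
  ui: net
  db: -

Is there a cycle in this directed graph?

No

DFS with white/gray/black marking, starting from opt:
opt gray
  parser gray
    db gray
    db black
  parser black
  codegen gray
    sched gray
      utils gray
        utils→parser: parser black — skip
      utils black
    sched black
  codegen black
  cache gray
    cache→utils: utils black — skip
    cache→sched: sched black — skip
  cache black
opt black
log gray
  core gray
    ui gray
      net gray
      net black
    ui black
    core→codegen: codegen black — skip
  core black
  auth gray
  auth black
log black
ast gray
  ast→db: db black — skip
  io gray
    io→opt: opt black — skip
  io black
  ast→codegen: codegen black — skip
  ast→opt: opt black — skip
  ast→net: net black — skip
ast black
lexer gray
  lexer→ast: ast black — skip
  lexer→log: log black — skip
lexer black
Every edge goes to a white or black vertex — no back edge, so the graph is acyclic.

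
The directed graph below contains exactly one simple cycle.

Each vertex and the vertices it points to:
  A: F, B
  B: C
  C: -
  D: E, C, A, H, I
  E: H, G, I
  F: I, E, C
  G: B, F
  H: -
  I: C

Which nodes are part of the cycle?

E, F, G

DFS with gray/black marking from E:
E gray
  H gray
  H black
  G gray
    B gray
      C gray
      C black
    B black
    F gray
      I gray
        I→C: C black — skip
      I black
      F→E: E is gray → back edge
Back edge closes the cycle E → G → F → E; its vertices are {E, F, G}.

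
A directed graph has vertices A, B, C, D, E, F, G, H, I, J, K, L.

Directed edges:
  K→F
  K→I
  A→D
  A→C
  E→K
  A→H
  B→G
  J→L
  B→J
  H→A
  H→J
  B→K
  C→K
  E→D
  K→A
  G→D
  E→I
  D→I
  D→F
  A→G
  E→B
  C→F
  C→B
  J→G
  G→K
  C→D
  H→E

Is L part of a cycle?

No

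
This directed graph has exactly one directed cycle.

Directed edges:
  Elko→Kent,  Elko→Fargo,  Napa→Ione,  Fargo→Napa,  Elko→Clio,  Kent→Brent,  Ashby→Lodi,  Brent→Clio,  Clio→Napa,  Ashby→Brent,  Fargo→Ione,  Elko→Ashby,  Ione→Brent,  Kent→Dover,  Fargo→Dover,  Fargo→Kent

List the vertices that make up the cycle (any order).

Clio, Ione, Napa, Brent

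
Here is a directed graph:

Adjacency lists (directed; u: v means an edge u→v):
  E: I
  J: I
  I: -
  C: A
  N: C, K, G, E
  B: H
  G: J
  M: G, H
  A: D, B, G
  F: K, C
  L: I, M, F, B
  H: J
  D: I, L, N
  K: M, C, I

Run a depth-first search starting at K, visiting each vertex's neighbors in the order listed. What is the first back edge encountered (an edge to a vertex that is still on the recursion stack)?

DFS from K (visiting each vertex's neighbors in the order listed); mark gray on enter, black on exit:
K gray
  M gray
    G gray
      J gray
        I gray
        I black
      J black
    G black
    H gray
      H→J: J black — skip
    H black
  M black
  C gray
    A gray
      D gray
        D→I: I black — skip
        L gray
          L→I: I black — skip
          L→M: M black — skip
          F gray
            F→K: K is gray → back edge
First back edge: F → K.

F→K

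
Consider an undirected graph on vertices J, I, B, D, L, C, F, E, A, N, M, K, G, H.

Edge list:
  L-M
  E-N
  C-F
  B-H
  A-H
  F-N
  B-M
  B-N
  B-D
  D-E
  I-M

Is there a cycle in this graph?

DFS, tracking each vertex's parent; an edge to a visited non-parent vertex closes a cycle.
Start from N:
visit N (parent –)
  visit B (parent N)
    B–N: parent, skip
    visit H (parent B)
      H–B: parent, skip
      visit A (parent H)
        A–H: parent, skip
    visit D (parent B)
      D–B: parent, skip
      visit E (parent D)
        E–N: N visited and ≠ parent → cycle
Cycle: N – B – D – E – N.

Yes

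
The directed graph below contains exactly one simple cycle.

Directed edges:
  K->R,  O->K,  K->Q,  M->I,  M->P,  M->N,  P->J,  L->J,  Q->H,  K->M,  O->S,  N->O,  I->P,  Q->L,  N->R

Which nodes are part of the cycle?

K, M, N, O

DFS with gray/black marking from K:
K gray
  M gray
    I gray
      P gray
        J gray
        J black
      P black
    I black
    N gray
      R gray
      R black
      O gray
        S gray
        S black
        O→K: K is gray → back edge
Back edge closes the cycle K → M → N → O → K; its vertices are {K, M, N, O}.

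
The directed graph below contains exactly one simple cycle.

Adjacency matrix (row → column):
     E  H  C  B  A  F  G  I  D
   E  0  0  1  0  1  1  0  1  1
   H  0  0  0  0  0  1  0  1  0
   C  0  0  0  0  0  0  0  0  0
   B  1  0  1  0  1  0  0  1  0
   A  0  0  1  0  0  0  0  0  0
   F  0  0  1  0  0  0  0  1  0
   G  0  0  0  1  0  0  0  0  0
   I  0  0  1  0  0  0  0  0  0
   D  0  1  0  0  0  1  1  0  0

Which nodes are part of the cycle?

DFS with gray/black marking from D:
D gray
  H gray
    I gray
      C gray
      C black
    I black
    F gray
      F→C: C black — skip
      F→I: I black — skip
    F black
  H black
  G gray
    B gray
      A gray
        A→C: C black — skip
      A black
      B→I: I black — skip
      E gray
        E→I: I black — skip
        E→A: A black — skip
        E→D: D is gray → back edge
Back edge closes the cycle D → G → B → E → D; its vertices are {B, D, E, G}.

B, D, E, G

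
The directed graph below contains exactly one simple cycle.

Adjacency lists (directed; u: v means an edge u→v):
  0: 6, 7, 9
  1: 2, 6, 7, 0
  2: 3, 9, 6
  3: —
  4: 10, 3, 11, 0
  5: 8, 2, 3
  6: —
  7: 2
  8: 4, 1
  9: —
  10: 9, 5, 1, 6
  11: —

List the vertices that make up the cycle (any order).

DFS with gray/black marking from 8:
8 gray
  4 gray
    10 gray
      9 gray
      9 black
      5 gray
        5→8: 8 is gray → back edge
Back edge closes the cycle 8 → 4 → 10 → 5 → 8; its vertices are {4, 5, 8, 10}.

4, 5, 8, 10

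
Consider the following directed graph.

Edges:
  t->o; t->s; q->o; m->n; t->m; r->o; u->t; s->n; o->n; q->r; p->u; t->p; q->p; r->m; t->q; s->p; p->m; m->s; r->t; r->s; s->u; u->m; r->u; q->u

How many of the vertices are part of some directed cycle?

7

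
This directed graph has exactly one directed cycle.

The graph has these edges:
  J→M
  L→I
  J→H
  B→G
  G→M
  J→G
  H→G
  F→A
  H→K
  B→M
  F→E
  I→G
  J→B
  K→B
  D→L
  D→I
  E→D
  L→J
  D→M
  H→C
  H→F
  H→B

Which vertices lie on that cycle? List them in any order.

D, E, F, H, J, L

DFS with gray/black marking from H:
H gray
  F gray
    E gray
      D gray
        M gray
        M black
        I gray
          G gray
            G→M: M black — skip
          G black
        I black
        L gray
          L→I: I black — skip
          J gray
            B gray
              B→M: M black — skip
              B→G: G black — skip
            B black
            J→M: M black — skip
            J→H: H is gray → back edge
Back edge closes the cycle H → F → E → D → L → J → H; its vertices are {D, E, F, H, J, L}.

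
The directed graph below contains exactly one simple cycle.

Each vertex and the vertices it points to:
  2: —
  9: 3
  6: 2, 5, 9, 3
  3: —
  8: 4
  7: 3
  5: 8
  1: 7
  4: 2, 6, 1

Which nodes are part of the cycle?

DFS with gray/black marking from 4:
4 gray
  2 gray
  2 black
  6 gray
    6→2: 2 black — skip
    5 gray
      8 gray
        8→4: 4 is gray → back edge
Back edge closes the cycle 4 → 6 → 5 → 8 → 4; its vertices are {4, 5, 6, 8}.

4, 5, 6, 8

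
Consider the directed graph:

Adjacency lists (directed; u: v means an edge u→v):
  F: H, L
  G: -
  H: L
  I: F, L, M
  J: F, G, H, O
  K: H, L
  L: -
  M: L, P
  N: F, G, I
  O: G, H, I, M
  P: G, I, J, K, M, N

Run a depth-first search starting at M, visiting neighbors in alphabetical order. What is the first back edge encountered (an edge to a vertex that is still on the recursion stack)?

DFS from M (visiting neighbors in alphabetical order); mark gray on enter, black on exit:
M gray
  L gray
  L black
  P gray
    G gray
    G black
    I gray
      F gray
        H gray
          H→L: L black — skip
        H black
        F→L: L black — skip
      F black
      I→L: L black — skip
      I→M: M is gray → back edge
First back edge: I → M.

I→M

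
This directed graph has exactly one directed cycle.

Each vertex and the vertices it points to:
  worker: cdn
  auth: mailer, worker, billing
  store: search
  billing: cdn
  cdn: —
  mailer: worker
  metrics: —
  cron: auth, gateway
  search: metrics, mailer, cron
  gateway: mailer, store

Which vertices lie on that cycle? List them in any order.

DFS with gray/black marking from store:
store gray
  search gray
    metrics gray
    metrics black
    mailer gray
      worker gray
        cdn gray
        cdn black
      worker black
    mailer black
    cron gray
      auth gray
        auth→mailer: mailer black — skip
        auth→worker: worker black — skip
        billing gray
          billing→cdn: cdn black — skip
        billing black
      auth black
      gateway gray
        gateway→mailer: mailer black — skip
        gateway→store: store is gray → back edge
Back edge closes the cycle store → search → cron → gateway → store; its vertices are {cron, store, search, gateway}.

cron, store, search, gateway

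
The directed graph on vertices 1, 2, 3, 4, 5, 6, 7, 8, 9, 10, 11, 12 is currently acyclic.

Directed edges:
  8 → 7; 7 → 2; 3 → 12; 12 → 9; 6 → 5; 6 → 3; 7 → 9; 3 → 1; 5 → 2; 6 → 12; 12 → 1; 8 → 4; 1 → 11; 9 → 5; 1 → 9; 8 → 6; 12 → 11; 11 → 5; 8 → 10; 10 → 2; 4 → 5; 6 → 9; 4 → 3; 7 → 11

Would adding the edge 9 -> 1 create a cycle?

Yes

Adding 9→1 creates a cycle iff 1 can already reach 9.
Path from 1: 1 → 9.
So 1 → … → 9 → 1 is a cycle.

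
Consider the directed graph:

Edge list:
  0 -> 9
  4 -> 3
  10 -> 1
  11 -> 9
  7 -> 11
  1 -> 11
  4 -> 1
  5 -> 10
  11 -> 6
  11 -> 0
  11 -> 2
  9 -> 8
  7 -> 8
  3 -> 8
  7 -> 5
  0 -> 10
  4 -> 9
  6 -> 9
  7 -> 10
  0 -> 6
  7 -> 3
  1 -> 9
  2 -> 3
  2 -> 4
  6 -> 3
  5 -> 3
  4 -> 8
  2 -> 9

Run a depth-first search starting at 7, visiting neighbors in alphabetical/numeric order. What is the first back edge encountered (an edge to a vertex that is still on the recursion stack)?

DFS from 7 (visiting neighbors in alphabetical/numeric order); mark gray on enter, black on exit:
7 gray
  3 gray
    8 gray
    8 black
  3 black
  5 gray
    5→3: 3 black — skip
    10 gray
      1 gray
        9 gray
          9→8: 8 black — skip
        9 black
        11 gray
          0 gray
            6 gray
              6→3: 3 black — skip
              6→9: 9 black — skip
            6 black
            0→9: 9 black — skip
            0→10: 10 is gray → back edge
First back edge: 0 → 10.

0->10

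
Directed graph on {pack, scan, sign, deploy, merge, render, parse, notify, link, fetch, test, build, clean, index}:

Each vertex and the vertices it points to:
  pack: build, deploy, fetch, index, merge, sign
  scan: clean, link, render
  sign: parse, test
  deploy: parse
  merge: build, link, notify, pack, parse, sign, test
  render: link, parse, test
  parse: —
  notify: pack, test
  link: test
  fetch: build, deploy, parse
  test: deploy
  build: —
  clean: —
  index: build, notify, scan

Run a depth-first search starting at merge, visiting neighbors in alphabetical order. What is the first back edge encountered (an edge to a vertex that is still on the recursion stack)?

index->notify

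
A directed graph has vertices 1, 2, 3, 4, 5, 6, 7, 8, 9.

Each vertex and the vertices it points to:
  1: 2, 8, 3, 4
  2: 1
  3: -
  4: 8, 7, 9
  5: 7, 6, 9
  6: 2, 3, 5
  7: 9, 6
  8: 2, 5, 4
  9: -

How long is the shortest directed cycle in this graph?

2

For each vertex v, BFS finds the shortest path from v back to v.
The shortest such closed walk is 1 → 2 → 1, length 2.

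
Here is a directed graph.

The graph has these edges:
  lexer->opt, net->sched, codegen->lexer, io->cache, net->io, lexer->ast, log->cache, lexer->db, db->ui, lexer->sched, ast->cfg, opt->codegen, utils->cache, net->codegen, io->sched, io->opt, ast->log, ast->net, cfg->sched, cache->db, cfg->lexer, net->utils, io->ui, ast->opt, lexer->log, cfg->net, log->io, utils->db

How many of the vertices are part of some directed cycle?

A vertex is on a directed cycle iff it belongs to a strongly connected component of size ≥ 2 (or has a self-loop).
The vertices on cycles are {io, ast, cfg, log, net, opt, lexer, codegen} — 8 in total.

8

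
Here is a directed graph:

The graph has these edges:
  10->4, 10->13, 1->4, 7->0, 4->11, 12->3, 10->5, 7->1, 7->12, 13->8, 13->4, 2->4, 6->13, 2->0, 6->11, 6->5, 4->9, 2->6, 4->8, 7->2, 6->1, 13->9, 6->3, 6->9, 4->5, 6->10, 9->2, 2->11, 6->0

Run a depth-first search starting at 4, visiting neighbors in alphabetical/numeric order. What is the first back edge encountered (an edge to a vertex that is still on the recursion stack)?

2->4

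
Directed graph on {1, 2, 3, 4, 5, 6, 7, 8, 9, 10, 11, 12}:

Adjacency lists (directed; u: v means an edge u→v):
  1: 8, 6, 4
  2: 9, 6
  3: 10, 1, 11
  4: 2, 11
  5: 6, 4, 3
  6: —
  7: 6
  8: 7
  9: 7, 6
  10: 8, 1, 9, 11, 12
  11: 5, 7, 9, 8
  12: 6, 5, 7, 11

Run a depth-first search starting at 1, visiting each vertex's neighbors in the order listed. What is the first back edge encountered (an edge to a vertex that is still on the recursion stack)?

DFS from 1 (visiting each vertex's neighbors in the order listed); mark gray on enter, black on exit:
1 gray
  8 gray
    7 gray
      6 gray
      6 black
    7 black
  8 black
  1→6: 6 black — skip
  4 gray
    2 gray
      9 gray
        9→7: 7 black — skip
        9→6: 6 black — skip
      9 black
      2→6: 6 black — skip
    2 black
    11 gray
      5 gray
        5→6: 6 black — skip
        5→4: 4 is gray → back edge
First back edge: 5 → 4.

5->4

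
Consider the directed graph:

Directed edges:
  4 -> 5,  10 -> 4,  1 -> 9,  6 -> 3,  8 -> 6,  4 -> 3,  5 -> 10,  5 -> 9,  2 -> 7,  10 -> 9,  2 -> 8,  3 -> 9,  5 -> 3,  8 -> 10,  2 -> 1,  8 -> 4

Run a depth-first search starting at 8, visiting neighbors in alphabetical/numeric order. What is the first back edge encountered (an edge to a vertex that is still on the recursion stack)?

10→4

DFS from 8 (visiting neighbors in alphabetical/numeric order); mark gray on enter, black on exit:
8 gray
  4 gray
    3 gray
      9 gray
      9 black
    3 black
    5 gray
      5→3: 3 black — skip
      5→9: 9 black — skip
      10 gray
        10→4: 4 is gray → back edge
First back edge: 10 → 4.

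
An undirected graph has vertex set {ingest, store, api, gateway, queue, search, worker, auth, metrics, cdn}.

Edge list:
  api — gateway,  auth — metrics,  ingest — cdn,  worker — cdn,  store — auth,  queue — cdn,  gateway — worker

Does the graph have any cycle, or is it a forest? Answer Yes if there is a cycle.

DFS, tracking each vertex's parent; an edge to a visited non-parent vertex closes a cycle.
Start from auth:
visit auth (parent –)
  visit metrics (parent auth)
    metrics–auth: parent, skip
  visit store (parent auth)
    store–auth: parent, skip
visit ingest (parent –)
  visit cdn (parent ingest)
    visit queue (parent cdn)
      queue–cdn: parent, skip
    cdn–ingest: parent, skip
    visit worker (parent cdn)
      worker–cdn: parent, skip
      visit gateway (parent worker)
        visit api (parent gateway)
          api–gateway: parent, skip
        gateway–worker: parent, skip
visit search (parent –)
No non-parent visited neighbor found — the graph is a forest.

No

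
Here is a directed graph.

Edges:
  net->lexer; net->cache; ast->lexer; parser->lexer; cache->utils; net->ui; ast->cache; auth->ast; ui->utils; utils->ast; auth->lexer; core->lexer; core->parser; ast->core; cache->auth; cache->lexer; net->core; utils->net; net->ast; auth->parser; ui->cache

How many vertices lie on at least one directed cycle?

6

A vertex is on a directed cycle iff it belongs to a strongly connected component of size ≥ 2 (or has a self-loop).
The vertices on cycles are {ui, ast, net, auth, cache, utils} — 6 in total.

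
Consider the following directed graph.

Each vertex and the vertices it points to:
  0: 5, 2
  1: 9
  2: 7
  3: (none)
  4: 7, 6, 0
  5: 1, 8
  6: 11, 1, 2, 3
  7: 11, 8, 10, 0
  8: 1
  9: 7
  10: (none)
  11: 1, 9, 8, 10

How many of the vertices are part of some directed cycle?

A vertex is on a directed cycle iff it belongs to a strongly connected component of size ≥ 2 (or has a self-loop).
The vertices on cycles are {0, 1, 2, 5, 7, 8, 9, 11} — 8 in total.

8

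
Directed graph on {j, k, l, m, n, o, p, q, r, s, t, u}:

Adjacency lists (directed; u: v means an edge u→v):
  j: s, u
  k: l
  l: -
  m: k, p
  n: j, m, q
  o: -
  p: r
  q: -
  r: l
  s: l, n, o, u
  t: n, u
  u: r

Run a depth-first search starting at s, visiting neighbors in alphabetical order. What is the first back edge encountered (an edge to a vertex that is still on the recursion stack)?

DFS from s (visiting neighbors in alphabetical order); mark gray on enter, black on exit:
s gray
  l gray
  l black
  n gray
    j gray
      j→s: s is gray → back edge
First back edge: j → s.

j→s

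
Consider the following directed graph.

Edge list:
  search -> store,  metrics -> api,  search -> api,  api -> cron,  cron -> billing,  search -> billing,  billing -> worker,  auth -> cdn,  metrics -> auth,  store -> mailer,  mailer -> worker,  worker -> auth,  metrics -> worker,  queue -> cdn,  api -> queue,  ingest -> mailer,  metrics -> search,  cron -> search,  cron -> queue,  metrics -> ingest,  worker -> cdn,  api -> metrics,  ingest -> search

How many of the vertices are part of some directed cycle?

5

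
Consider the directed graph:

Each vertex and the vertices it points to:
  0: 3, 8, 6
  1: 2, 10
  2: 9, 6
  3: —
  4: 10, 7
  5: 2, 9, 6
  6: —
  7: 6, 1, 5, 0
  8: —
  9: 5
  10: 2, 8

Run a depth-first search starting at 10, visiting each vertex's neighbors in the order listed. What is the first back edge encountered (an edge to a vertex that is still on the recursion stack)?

5→2

DFS from 10 (visiting each vertex's neighbors in the order listed); mark gray on enter, black on exit:
10 gray
  2 gray
    9 gray
      5 gray
        5→2: 2 is gray → back edge
First back edge: 5 → 2.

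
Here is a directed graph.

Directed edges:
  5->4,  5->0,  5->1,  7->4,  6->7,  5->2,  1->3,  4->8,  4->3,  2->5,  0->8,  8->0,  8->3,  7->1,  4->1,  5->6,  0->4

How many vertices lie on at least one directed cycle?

A vertex is on a directed cycle iff it belongs to a strongly connected component of size ≥ 2 (or has a self-loop).
The vertices on cycles are {0, 2, 4, 5, 8} — 5 in total.

5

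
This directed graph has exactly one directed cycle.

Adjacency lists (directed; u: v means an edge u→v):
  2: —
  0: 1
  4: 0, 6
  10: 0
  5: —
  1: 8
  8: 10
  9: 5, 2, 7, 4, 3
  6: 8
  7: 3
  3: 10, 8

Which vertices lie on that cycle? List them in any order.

DFS with gray/black marking from 0:
0 gray
  1 gray
    8 gray
      10 gray
        10→0: 0 is gray → back edge
Back edge closes the cycle 0 → 1 → 8 → 10 → 0; its vertices are {0, 1, 8, 10}.

0, 1, 8, 10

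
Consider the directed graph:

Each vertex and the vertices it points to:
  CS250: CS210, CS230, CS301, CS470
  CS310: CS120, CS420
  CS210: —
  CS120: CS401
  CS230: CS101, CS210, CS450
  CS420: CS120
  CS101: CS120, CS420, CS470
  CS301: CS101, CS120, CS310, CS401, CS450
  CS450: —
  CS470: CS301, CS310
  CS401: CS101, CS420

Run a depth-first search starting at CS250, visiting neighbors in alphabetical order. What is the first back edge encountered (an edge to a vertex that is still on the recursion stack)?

CS401→CS101

DFS from CS250 (visiting neighbors in alphabetical order); mark gray on enter, black on exit:
CS250 gray
  CS210 gray
  CS210 black
  CS230 gray
    CS101 gray
      CS120 gray
        CS401 gray
          CS401→CS101: CS101 is gray → back edge
First back edge: CS401 → CS101.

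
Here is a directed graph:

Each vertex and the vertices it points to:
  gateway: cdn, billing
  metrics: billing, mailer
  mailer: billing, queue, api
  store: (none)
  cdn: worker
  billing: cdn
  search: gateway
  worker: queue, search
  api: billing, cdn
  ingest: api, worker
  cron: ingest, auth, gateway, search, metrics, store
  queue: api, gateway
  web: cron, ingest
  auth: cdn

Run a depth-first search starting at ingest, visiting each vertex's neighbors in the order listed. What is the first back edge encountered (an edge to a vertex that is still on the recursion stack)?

queue->api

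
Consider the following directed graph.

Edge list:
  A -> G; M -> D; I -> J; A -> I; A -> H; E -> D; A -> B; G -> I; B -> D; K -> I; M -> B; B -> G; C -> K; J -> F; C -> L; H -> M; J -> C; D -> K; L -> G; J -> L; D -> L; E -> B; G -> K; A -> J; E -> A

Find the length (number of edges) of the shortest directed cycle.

4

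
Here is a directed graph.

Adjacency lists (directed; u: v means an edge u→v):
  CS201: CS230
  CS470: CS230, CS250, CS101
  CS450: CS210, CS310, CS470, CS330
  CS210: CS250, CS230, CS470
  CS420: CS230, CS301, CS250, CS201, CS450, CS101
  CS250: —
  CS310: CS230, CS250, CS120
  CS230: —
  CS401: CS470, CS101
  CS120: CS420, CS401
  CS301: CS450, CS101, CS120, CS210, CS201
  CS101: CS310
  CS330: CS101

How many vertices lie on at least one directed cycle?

10

A vertex is on a directed cycle iff it belongs to a strongly connected component of size ≥ 2 (or has a self-loop).
The vertices on cycles are {CS101, CS120, CS210, CS301, CS310, CS330, CS401, CS420, CS450, CS470} — 10 in total.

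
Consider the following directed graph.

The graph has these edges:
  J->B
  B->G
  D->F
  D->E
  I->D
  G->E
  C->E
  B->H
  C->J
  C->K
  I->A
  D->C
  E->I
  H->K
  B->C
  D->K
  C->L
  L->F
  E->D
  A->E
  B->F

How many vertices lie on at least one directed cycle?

8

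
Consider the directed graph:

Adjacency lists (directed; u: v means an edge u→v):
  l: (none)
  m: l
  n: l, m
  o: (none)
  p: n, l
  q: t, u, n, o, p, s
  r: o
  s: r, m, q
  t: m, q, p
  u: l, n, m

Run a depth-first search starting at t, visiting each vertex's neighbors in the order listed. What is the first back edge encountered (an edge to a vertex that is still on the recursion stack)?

DFS from t (visiting each vertex's neighbors in the order listed); mark gray on enter, black on exit:
t gray
  m gray
    l gray
    l black
  m black
  q gray
    q→t: t is gray → back edge
First back edge: q → t.

q→t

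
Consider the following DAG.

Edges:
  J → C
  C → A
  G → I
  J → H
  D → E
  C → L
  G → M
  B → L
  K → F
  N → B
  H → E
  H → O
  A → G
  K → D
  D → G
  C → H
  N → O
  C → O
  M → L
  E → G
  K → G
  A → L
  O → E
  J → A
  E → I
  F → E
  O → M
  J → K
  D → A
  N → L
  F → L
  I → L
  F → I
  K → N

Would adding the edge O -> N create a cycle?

Yes

Adding O→N creates a cycle iff N can already reach O.
Path from N: N → O.
So N → … → O → N is a cycle.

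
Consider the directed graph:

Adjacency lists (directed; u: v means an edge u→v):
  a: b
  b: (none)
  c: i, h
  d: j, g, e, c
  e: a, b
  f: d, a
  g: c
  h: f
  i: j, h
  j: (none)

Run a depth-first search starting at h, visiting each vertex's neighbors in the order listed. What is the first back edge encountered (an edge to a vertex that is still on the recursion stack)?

DFS from h (visiting each vertex's neighbors in the order listed); mark gray on enter, black on exit:
h gray
  f gray
    d gray
      j gray
      j black
      g gray
        c gray
          i gray
            i→j: j black — skip
            i→h: h is gray → back edge
First back edge: i → h.

i→h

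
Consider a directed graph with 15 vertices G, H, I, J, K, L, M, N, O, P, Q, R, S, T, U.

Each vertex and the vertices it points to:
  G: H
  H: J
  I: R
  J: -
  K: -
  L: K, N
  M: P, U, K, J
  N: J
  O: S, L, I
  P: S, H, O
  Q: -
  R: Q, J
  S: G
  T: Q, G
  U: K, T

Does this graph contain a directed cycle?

No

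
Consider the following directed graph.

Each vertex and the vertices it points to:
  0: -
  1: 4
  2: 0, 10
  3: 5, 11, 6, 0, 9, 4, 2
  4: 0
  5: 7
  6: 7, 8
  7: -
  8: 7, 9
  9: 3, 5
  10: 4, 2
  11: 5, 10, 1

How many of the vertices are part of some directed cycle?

6

A vertex is on a directed cycle iff it belongs to a strongly connected component of size ≥ 2 (or has a self-loop).
The vertices on cycles are {2, 3, 6, 8, 9, 10} — 6 in total.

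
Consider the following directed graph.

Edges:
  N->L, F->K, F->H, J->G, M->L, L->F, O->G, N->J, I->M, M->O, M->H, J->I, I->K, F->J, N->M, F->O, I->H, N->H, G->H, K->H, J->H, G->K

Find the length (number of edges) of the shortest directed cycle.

For each vertex v, BFS finds the shortest path from v back to v.
The shortest such closed walk is J → I → M → L → F → J, length 5.

5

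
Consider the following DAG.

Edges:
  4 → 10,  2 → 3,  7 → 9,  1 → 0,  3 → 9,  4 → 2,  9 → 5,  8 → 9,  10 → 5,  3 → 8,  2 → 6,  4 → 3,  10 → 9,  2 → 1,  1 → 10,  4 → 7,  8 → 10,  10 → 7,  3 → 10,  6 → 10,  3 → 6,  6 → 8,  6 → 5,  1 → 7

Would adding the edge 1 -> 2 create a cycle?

Yes

Adding 1→2 creates a cycle iff 2 can already reach 1.
Path from 2: 2 → 1.
So 2 → … → 1 → 2 is a cycle.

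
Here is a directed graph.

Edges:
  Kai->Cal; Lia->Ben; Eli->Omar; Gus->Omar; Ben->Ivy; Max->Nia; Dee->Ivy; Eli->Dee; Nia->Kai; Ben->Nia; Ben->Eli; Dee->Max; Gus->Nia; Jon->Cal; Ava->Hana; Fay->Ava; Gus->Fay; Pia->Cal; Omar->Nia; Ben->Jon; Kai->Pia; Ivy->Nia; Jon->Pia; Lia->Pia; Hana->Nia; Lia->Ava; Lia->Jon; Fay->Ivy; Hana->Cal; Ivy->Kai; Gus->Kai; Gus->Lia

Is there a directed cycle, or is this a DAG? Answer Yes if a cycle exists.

DFS with white/gray/black marking, starting from Jon:
Jon gray
  Pia gray
    Cal gray
    Cal black
  Pia black
  Jon→Cal: Cal black — skip
Jon black
Nia gray
  Kai gray
    Kai→Pia: Pia black — skip
    Kai→Cal: Cal black — skip
  Kai black
Nia black
Ava gray
  Hana gray
    Hana→Nia: Nia black — skip
    Hana→Cal: Cal black — skip
  Hana black
Ava black
Dee gray
  Ivy gray
    Ivy→Kai: Kai black — skip
    Ivy→Nia: Nia black — skip
  Ivy black
  Max gray
    Max→Nia: Nia black — skip
  Max black
Dee black
Ben gray
  Ben→Nia: Nia black — skip
  Ben→Jon: Jon black — skip
  Ben→Ivy: Ivy black — skip
  Eli gray
    Eli→Dee: Dee black — skip
    Omar gray
      Omar→Nia: Nia black — skip
    Omar black
  Eli black
Ben black
Gus gray
  Gus→Kai: Kai black — skip
  Lia gray
    Lia→Ava: Ava black — skip
    Lia→Ben: Ben black — skip
    Lia→Pia: Pia black — skip
    Lia→Jon: Jon black — skip
  Lia black
  Gus→Nia: Nia black — skip
  Gus→Omar: Omar black — skip
  Fay gray
    Fay→Ivy: Ivy black — skip
    Fay→Ava: Ava black — skip
  Fay black
Gus black
Every edge goes to a white or black vertex — no back edge, so the graph is acyclic.

No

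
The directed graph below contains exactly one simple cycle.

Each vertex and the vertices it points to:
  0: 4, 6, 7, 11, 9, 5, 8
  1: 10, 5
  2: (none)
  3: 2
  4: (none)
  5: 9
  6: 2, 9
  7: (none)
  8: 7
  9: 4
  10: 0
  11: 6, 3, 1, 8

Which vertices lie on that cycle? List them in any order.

DFS with gray/black marking from 0:
0 gray
  4 gray
  4 black
  6 gray
    2 gray
    2 black
    9 gray
      9→4: 4 black — skip
    9 black
  6 black
  7 gray
  7 black
  11 gray
    11→6: 6 black — skip
    3 gray
      3→2: 2 black — skip
    3 black
    1 gray
      10 gray
        10→0: 0 is gray → back edge
Back edge closes the cycle 0 → 11 → 1 → 10 → 0; its vertices are {0, 1, 10, 11}.

0, 1, 10, 11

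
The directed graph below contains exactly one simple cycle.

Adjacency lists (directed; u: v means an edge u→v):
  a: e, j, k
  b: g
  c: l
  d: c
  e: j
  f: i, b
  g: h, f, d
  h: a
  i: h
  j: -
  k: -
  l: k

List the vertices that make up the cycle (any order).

DFS with gray/black marking from g:
g gray
  h gray
    a gray
      e gray
        j gray
        j black
      e black
      a→j: j black — skip
      k gray
      k black
    a black
  h black
  f gray
    i gray
      i→h: h black — skip
    i black
    b gray
      b→g: g is gray → back edge
Back edge closes the cycle g → f → b → g; its vertices are {b, f, g}.

b, f, g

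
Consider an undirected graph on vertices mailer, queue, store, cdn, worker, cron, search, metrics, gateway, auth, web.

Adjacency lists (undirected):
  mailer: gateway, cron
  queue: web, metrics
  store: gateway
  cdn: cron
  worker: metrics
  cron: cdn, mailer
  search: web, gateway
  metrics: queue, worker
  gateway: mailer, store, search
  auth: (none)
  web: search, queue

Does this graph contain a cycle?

No

DFS, tracking each vertex's parent; an edge to a visited non-parent vertex closes a cycle.
Start from gateway:
visit gateway (parent –)
  visit mailer (parent gateway)
    mailer–gateway: parent, skip
    visit cron (parent mailer)
      visit cdn (parent cron)
        cdn–cron: parent, skip
      cron–mailer: parent, skip
  visit store (parent gateway)
    store–gateway: parent, skip
  visit search (parent gateway)
    visit web (parent search)
      web–search: parent, skip
      visit queue (parent web)
        queue–web: parent, skip
        visit metrics (parent queue)
          metrics–queue: parent, skip
          visit worker (parent metrics)
            worker–metrics: parent, skip
    search–gateway: parent, skip
visit auth (parent –)
No non-parent visited neighbor found — the graph is a forest.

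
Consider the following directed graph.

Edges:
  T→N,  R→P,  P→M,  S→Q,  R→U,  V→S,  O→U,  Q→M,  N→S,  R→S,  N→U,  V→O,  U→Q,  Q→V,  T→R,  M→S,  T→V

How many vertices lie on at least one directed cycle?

6

A vertex is on a directed cycle iff it belongs to a strongly connected component of size ≥ 2 (or has a self-loop).
The vertices on cycles are {M, O, Q, S, U, V} — 6 in total.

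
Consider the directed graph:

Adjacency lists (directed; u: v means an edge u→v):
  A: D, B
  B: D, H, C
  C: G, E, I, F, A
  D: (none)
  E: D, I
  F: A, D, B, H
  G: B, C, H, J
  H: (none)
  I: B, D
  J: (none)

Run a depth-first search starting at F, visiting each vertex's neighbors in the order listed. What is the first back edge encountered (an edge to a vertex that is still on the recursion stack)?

DFS from F (visiting each vertex's neighbors in the order listed); mark gray on enter, black on exit:
F gray
  A gray
    D gray
    D black
    B gray
      B→D: D black — skip
      H gray
      H black
      C gray
        G gray
          G→B: B is gray → back edge
First back edge: G → B.

G->B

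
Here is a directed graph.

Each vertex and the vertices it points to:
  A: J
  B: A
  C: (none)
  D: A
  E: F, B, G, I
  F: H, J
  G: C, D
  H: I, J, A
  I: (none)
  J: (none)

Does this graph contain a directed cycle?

No

DFS with white/gray/black marking, starting from G:
G gray
  C gray
  C black
  D gray
    A gray
      J gray
      J black
    A black
  D black
G black
B gray
  B→A: A black — skip
B black
E gray
  F gray
    H gray
      I gray
      I black
      H→J: J black — skip
      H→A: A black — skip
    H black
    F→J: J black — skip
  F black
  E→B: B black — skip
  E→G: G black — skip
  E→I: I black — skip
E black
Every edge goes to a white or black vertex — no back edge, so the graph is acyclic.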